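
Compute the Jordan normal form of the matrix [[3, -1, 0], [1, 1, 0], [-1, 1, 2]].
J = [[2, 1, 0], [0, 2, 0], [0, 0, 2]]

The characteristic polynomial is det(xI - A) = (x - 2)^3, so the eigenvalues are 2 (algebraic multiplicity 3).

For λ = 2: rank(A - 2I) = 1, rank((A - 2I)^2) = 0. The eigenspace has dimension 3 - 1 = 2, so there are 2 Jordan blocks; the rank sequence gives block sizes [2, 1].

Assembling the blocks gives the Jordan form J above.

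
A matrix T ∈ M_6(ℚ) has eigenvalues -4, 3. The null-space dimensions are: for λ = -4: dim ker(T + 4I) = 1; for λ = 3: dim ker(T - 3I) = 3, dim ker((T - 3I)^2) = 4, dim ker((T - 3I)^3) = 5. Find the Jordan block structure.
λ = -4: successive nullity increments [1] count blocks of size ≥ k; block sizes are [1].
λ = 3: successive nullity increments [3, 1, 1] count blocks of size ≥ k; block sizes are [3, 1, 1].

Jordan blocks: (-4, 1), (3, 3), (3, 1), (3, 1)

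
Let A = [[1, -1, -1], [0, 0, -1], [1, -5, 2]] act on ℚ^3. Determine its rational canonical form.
The invariant factors of A (the non-unit diagonal entries of the Smith normal form of xI - A over ℚ[x]) are (x - 1)(x^2 - 2x - 4), each dividing the next. The characteristic polynomial is their product, (x - 1)(x^2 - 2x - 4).

The rational canonical form is the block-diagonal matrix of companion matrices C(f_i):
R = [[0, 0, -4], [1, 0, 2], [0, 1, 3]].

Note the characteristic polynomial does not split into linear factors over ℚ, so A has no Jordan form over ℚ; the rational canonical form exists over any field.

R = [[0, 0, -4], [1, 0, 2], [0, 1, 3]]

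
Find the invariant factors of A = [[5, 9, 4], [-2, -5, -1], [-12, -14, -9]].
The Jordan structure of A has elementary divisors (x + 3)^3. Arranging the block sizes at each eigenvalue in decreasing order and taking row products gives the invariant factors.

Invariant factors (smallest first, each dividing the next): (x + 3)^3.

Check: the last factor (x + 3)^3 is the minimal polynomial, and the product (x + 3)^3 is the characteristic polynomial.

(x + 3)^3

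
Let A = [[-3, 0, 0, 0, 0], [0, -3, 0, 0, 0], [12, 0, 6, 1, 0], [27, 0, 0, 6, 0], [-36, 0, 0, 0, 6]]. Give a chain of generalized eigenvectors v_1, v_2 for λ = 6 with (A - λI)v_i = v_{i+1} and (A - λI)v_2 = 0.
We seek v_1 ∈ ker((A - 6I)^2) \ ker(A - 6I), then set v_{i+1} = (A - 6I) v_i.

One such chain is v_1 = [[0, 0, 0, 1, -1]]^T, v_2 = [[0, 0, 1, 0, 0]]^T. Check: (A - 6I) v_2 = [[0, 0, 0, 0, 0]]^T = 0.

v_1 = [[0, 0, 0, 1, -1]]^T, v_2 = [[0, 0, 1, 0, 0]]^T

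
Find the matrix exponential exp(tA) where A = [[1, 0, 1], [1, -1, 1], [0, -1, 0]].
A has Jordan form J = [[0, 1, 0], [0, 0, 1], [0, 0, 0]] with A = PJP^{-1}, so e^{tA} = P e^{tJ} P^{-1}.

For a Jordan block J_k(λ), e^{tJ_k(λ)} = e^{λt} · (I + tN + t^2 N^2/2! + ... + t^{k-1} N^{k-1}/(k-1)!) where N is the nilpotent superdiagonal part.

Assembling the blocks and conjugating back gives the entries of e^{tA} as shown above.

e^{tA} = [[t^2/2 + t + 1, -t^2/2, t*(t + 2)/2], [t, 1 - t, t], [-t^2/2, t*(t - 2)/2, 1 - t^2/2]]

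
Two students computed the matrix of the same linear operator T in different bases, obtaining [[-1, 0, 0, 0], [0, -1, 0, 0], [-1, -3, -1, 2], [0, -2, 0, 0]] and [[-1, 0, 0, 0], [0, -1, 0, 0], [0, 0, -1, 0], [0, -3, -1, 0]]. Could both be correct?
No.

Both have characteristic polynomial x(x + 1)^3, but the minimal polynomial of A is x(x + 1)^2 while the minimal polynomial of B is x(x + 1). The minimal polynomial is a similarity invariant, so A and B are not similar.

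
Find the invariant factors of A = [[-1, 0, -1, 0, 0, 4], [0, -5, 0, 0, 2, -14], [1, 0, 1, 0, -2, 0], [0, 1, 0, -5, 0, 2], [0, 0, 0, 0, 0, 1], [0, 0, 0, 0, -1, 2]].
x^2(x - 1)^2(x + 5)^2

The Jordan structure of A has elementary divisors (x + 5)^2, x^2, (x - 1)^2. Arranging the block sizes at each eigenvalue in decreasing order and taking row products gives the invariant factors.

Invariant factors (smallest first, each dividing the next): x^2(x - 1)^2(x + 5)^2.

Check: the last factor x^2(x - 1)^2(x + 5)^2 is the minimal polynomial, and the product x^2(x - 1)^2(x + 5)^2 is the characteristic polynomial.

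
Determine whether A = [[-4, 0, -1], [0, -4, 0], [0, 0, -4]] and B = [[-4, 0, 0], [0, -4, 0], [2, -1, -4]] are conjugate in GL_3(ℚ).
Yes.

Two matrices over a field are similar if and only if they have the same invariant factors.

Both A and B have characteristic polynomial (x + 4)^3 and minimal polynomial (x + 4)^2. Computing further, both have invariant factors x + 4, (x + 4)^2. Hence A and B are similar.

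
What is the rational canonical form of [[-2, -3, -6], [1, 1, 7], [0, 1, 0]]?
The invariant factors of A (the non-unit diagonal entries of the Smith normal form of xI - A over ℚ[x]) are (x + 2)(x^2 - x - 4), each dividing the next. The characteristic polynomial is their product, (x + 2)(x^2 - x - 4).

The rational canonical form is the block-diagonal matrix of companion matrices C(f_i):
R = [[0, 0, 8], [1, 0, 6], [0, 1, -1]].

Note the characteristic polynomial does not split into linear factors over ℚ, so A has no Jordan form over ℚ; the rational canonical form exists over any field.

R = [[0, 0, 8], [1, 0, 6], [0, 1, -1]]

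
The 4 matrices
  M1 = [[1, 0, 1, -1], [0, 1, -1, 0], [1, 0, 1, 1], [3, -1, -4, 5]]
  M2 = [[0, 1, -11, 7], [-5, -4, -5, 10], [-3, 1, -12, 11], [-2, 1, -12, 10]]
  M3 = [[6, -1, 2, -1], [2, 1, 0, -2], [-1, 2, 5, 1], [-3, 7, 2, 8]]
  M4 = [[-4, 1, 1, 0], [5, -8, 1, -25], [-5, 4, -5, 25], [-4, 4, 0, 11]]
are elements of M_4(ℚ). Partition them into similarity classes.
Characteristic polynomials: χ_{M1} = (x - 2)^4, χ_{M2} = (x - 1)^2(x + 4)^2, χ_{M3} = (x - 5)^4, χ_{M4} = (x - 1)^2(x + 4)^2.

{M1}: invariant factors x - 2, (x - 2)^3.

{M2, M4}: invariant factors (x - 1)^2(x + 4)^2.

{M3}: invariant factors (x - 5)^2, (x - 5)^2.

Matrices are similar if and only if their invariant-factor lists agree; the partition into similarity classes is {M1}, {M2, M4}, {M3}.

3 classes: {M1}, {M2, M4}, {M3}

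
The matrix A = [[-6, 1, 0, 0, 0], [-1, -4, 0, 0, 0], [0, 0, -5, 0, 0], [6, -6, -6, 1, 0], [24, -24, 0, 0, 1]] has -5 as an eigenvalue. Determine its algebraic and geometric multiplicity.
algebraic multiplicity 3, geometric multiplicity 2

The characteristic polynomial is (x - 1)^2(x + 5)^3, so the factor x + 5 appears with exponent 3: the algebraic multiplicity is 3.

rank(A + 5I) = 3, so the eigenspace has dimension 5 - 3 = 2: the geometric multiplicity is 2.

Since 2 < 3, A is not diagonalizable.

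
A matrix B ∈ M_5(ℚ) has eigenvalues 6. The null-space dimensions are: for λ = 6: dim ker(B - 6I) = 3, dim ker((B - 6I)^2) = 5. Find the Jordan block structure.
λ = 6: successive nullity increments [3, 2] count blocks of size ≥ k; block sizes are [2, 2, 1].

Jordan blocks: (6, 2), (6, 2), (6, 1)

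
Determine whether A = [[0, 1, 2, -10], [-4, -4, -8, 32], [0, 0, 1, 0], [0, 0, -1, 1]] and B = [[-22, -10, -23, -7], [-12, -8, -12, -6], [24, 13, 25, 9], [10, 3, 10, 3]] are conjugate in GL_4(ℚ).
Yes.

Two matrices over a field are similar if and only if they have the same invariant factors.

Both A and B have characteristic polynomial (x - 1)^2(x + 2)^2 and minimal polynomial (x - 1)^2(x + 2)^2. Computing further, both have invariant factors (x - 1)^2(x + 2)^2. Hence A and B are similar.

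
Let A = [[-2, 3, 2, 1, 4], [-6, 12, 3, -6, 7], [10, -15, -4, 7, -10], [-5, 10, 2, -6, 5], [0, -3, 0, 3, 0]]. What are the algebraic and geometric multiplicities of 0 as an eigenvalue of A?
The characteristic polynomial is x^5, so the factor x appears with exponent 5: the algebraic multiplicity is 5.

rank(A) = 3, so the eigenspace has dimension 5 - 3 = 2: the geometric multiplicity is 2.

Since 2 < 5, A is not diagonalizable.

algebraic multiplicity 5, geometric multiplicity 2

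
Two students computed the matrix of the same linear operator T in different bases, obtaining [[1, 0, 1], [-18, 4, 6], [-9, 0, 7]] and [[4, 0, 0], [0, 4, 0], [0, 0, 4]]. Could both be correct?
No.

Both have characteristic polynomial (x - 4)^3, but the minimal polynomial of A is (x - 4)^2 while the minimal polynomial of B is x - 4. The minimal polynomial is a similarity invariant, so A and B are not similar.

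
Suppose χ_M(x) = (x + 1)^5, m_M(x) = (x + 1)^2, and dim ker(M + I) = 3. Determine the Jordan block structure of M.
Jordan blocks: (-1, 2), (-1, 2), (-1, 1)

λ = -1: algebraic multiplicity 5 (exponent in χ_M), largest block size 2 (exponent in m_M), 3 blocks (geometric multiplicity). These force block sizes [2, 2, 1].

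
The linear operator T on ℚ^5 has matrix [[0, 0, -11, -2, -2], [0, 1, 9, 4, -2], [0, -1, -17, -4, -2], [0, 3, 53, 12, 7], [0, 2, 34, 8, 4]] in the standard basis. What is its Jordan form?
The characteristic polynomial is det(xI - A) = x^5, so the eigenvalues are 0 (algebraic multiplicity 5).

For λ = 0: rank(A) = 3, rank(A^2) = 1, rank(A^3) = 0. The eigenspace has dimension 5 - 3 = 2, so there are 2 Jordan blocks; the rank sequence gives block sizes [3, 2].

Assembling the blocks gives the Jordan form J above.

J = [[0, 1, 0, 0, 0], [0, 0, 1, 0, 0], [0, 0, 0, 0, 0], [0, 0, 0, 0, 1], [0, 0, 0, 0, 0]]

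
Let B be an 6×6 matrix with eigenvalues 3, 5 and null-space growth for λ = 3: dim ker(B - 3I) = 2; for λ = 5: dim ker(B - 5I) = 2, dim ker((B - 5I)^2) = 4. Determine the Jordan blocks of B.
Jordan blocks: (3, 1), (3, 1), (5, 2), (5, 2)

λ = 3: successive nullity increments [2] count blocks of size ≥ k; block sizes are [1, 1].
λ = 5: successive nullity increments [2, 2] count blocks of size ≥ k; block sizes are [2, 2].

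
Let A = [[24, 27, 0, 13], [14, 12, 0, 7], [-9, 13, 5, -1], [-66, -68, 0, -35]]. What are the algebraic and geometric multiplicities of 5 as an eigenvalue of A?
The characteristic polynomial is (x - 5)^2(x + 2)^2, so the factor x - 5 appears with exponent 2: the algebraic multiplicity is 2.

rank(A - 5I) = 2, so the eigenspace has dimension 4 - 2 = 2: the geometric multiplicity is 2.

algebraic multiplicity 2, geometric multiplicity 2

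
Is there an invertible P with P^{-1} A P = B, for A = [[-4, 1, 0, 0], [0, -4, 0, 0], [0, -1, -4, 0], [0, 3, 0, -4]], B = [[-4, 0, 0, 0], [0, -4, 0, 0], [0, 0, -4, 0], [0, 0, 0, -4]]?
No.

Both have characteristic polynomial (x + 4)^4, but the minimal polynomial of A is (x + 4)^2 while the minimal polynomial of B is x + 4. The minimal polynomial is a similarity invariant, so A and B are not similar.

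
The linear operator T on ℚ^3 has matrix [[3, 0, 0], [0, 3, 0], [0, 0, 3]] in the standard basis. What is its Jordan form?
J = [[3, 0, 0], [0, 3, 0], [0, 0, 3]]

The characteristic polynomial is det(xI - A) = (x - 3)^3, so the eigenvalues are 3 (algebraic multiplicity 3).

For λ = 3: rank(A - 3I) = 0. The eigenspace has dimension 3 - 0 = 3, so there are 3 Jordan blocks; the rank sequence gives block sizes [1, 1, 1].

Assembling the blocks gives the Jordan form J above.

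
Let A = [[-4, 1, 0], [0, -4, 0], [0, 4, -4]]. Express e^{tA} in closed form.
e^{tA} = [[e^{-4*t}, t*e^{-4*t}, 0], [0, e^{-4*t}, 0], [0, 4*t*e^{-4*t}, e^{-4*t}]]

A has Jordan form J = [[-4, 1, 0], [0, -4, 0], [0, 0, -4]] with A = PJP^{-1}, so e^{tA} = P e^{tJ} P^{-1}.

For a Jordan block J_k(λ), e^{tJ_k(λ)} = e^{λt} · (I + tN + t^2 N^2/2! + ... + t^{k-1} N^{k-1}/(k-1)!) where N is the nilpotent superdiagonal part.

Assembling the blocks and conjugating back gives the entries of e^{tA} as shown above.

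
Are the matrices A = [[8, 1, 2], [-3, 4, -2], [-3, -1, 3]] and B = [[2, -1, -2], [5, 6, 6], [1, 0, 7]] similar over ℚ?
Both have characteristic polynomial (x - 5)^3, but the minimal polynomial of A is (x - 5)^2 while the minimal polynomial of B is (x - 5)^3. The minimal polynomial is a similarity invariant, so A and B are not similar.

No.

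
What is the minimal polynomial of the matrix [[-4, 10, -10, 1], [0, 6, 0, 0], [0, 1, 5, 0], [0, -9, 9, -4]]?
m_A(x) = (x - 6)(x - 5)(x + 4)^2

The characteristic polynomial factors as (x - 6)(x - 5)(x + 4)^2. The minimal polynomial is ∏(x - λ)^{k_λ} where k_λ is the size of the largest Jordan block at λ.

For λ = -4: rank(A + 4I) = 3, and the largest Jordan block has size 2 (the smallest k with rank((A + 4I)^k) = rank((A + 4I)^(k+1))).
For λ = 5: rank(A - 5I) = 3, and the largest Jordan block has size 1 (the smallest k with rank((A - 5I)^k) = rank((A - 5I)^(k+1))).
For λ = 6: rank(A - 6I) = 3, and the largest Jordan block has size 1 (the smallest k with rank((A - 6I)^k) = rank((A - 6I)^(k+1))).

So m_A(x) = (x - 6)(x - 5)(x + 4)^2.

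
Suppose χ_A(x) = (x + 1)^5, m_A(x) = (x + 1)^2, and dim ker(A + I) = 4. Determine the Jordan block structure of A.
λ = -1: algebraic multiplicity 5 (exponent in χ_A), largest block size 2 (exponent in m_A), 4 blocks (geometric multiplicity). These force block sizes [2, 1, 1, 1].

Jordan blocks: (-1, 2), (-1, 1), (-1, 1), (-1, 1)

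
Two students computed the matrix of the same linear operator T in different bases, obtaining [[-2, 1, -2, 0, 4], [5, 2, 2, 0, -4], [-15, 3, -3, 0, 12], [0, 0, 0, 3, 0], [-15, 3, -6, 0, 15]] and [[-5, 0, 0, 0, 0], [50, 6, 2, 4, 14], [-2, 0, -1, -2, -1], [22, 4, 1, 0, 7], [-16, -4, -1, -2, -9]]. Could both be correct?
No.

trace(A) = 15 but trace(B) = -9. The trace is a similarity invariant, so A and B are not similar.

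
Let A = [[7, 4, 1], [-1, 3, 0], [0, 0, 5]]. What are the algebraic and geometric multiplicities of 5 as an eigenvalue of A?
algebraic multiplicity 3, geometric multiplicity 1

The characteristic polynomial is (x - 5)^3, so the factor x - 5 appears with exponent 3: the algebraic multiplicity is 3.

rank(A - 5I) = 2, so the eigenspace has dimension 3 - 2 = 1: the geometric multiplicity is 1.

Since 1 < 3, A is not diagonalizable.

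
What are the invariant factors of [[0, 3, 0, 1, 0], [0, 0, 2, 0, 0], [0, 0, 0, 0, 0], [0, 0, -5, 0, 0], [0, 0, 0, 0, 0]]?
x, x, x^3

The Jordan structure of A has elementary divisors x^3, x, x. Arranging the block sizes at each eigenvalue in decreasing order and taking row products gives the invariant factors.

Invariant factors (smallest first, each dividing the next): x, x, x^3.

Check: the last factor x^3 is the minimal polynomial, and the product x^5 is the characteristic polynomial.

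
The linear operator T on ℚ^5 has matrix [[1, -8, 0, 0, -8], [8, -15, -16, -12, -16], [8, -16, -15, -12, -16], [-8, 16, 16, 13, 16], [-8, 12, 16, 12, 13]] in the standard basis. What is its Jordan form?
The characteristic polynomial is det(xI - A) = (x - 1)^3(x + 3)^2, so the eigenvalues are -3 (algebraic multiplicity 2), 1 (algebraic multiplicity 3).

For λ = -3: rank(A + 3I) = 3. The eigenspace has dimension 5 - 3 = 2, so there are 2 Jordan blocks; the rank sequence gives block sizes [1, 1].

For λ = 1: rank(A - I) = 2. The eigenspace has dimension 5 - 2 = 3, so there are 3 Jordan blocks; the rank sequence gives block sizes [1, 1, 1].

Assembling the blocks gives the Jordan form J above.

J = [[-3, 0, 0, 0, 0], [0, -3, 0, 0, 0], [0, 0, 1, 0, 0], [0, 0, 0, 1, 0], [0, 0, 0, 0, 1]]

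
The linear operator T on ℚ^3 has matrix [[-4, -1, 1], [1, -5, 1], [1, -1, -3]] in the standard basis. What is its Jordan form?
The characteristic polynomial is det(xI - A) = (x + 4)^3, so the eigenvalues are -4 (algebraic multiplicity 3).

For λ = -4: rank(A + 4I) = 2, rank((A + 4I)^2) = 1, rank((A + 4I)^3) = 0. The eigenspace has dimension 3 - 2 = 1, so there is 1 Jordan block; the rank sequence gives block sizes [3].

Assembling the blocks gives the Jordan form J above.

J = [[-4, 1, 0], [0, -4, 1], [0, 0, -4]]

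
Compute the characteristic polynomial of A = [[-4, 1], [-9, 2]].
xI - A = [[x + 4, -1], [9, x - 2]].

Expanding det(xI - A) along the first row:
det(xI - A) = + (x + 4)·det([[x - 2]]) - (-1)·det([[9]]).

Evaluating gives χ_A(x) = x^2 + 2x + 1 = (x + 1)^2.

χ_A(x) = (x + 1)^2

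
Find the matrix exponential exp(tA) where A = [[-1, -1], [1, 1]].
e^{tA} = [[1 - t, -t], [t, t + 1]]

A has Jordan form J = [[0, 1], [0, 0]] with A = PJP^{-1}, so e^{tA} = P e^{tJ} P^{-1}.

For a Jordan block J_k(λ), e^{tJ_k(λ)} = e^{λt} · (I + tN + t^2 N^2/2! + ... + t^{k-1} N^{k-1}/(k-1)!) where N is the nilpotent superdiagonal part.

Assembling the blocks and conjugating back gives the entries of e^{tA} as shown above.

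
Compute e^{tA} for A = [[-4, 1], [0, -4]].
e^{tA} = [[e^{-4*t}, t*e^{-4*t}], [0, e^{-4*t}]]

A has Jordan form J = [[-4, 1], [0, -4]] with A = PJP^{-1}, so e^{tA} = P e^{tJ} P^{-1}.

For a Jordan block J_k(λ), e^{tJ_k(λ)} = e^{λt} · (I + tN + t^2 N^2/2! + ... + t^{k-1} N^{k-1}/(k-1)!) where N is the nilpotent superdiagonal part.

Assembling the blocks and conjugating back gives the entries of e^{tA} as shown above.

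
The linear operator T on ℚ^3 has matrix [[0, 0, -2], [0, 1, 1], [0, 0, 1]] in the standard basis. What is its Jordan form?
J = [[0, 0, 0], [0, 1, 1], [0, 0, 1]]

The characteristic polynomial is det(xI - A) = x(x - 1)^2, so the eigenvalues are 0 (algebraic multiplicity 1), 1 (algebraic multiplicity 2).

For λ = 0: algebraic multiplicity 1 gives one 1×1 block.

For λ = 1: rank(A - I) = 2, rank((A - I)^2) = 1. The eigenspace has dimension 3 - 2 = 1, so there is 1 Jordan block; the rank sequence gives block sizes [2].

Assembling the blocks gives the Jordan form J above.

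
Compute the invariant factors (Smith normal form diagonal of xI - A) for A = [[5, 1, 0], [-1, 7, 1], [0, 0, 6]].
The Jordan structure of A has elementary divisors (x - 6)^3. Arranging the block sizes at each eigenvalue in decreasing order and taking row products gives the invariant factors.

Invariant factors (smallest first, each dividing the next): (x - 6)^3.

Check: the last factor (x - 6)^3 is the minimal polynomial, and the product (x - 6)^3 is the characteristic polynomial.

(x - 6)^3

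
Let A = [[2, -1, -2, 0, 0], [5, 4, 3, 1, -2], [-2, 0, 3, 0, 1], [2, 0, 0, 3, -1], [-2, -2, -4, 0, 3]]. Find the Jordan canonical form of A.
The characteristic polynomial is det(xI - A) = (x - 3)^5, so the eigenvalues are 3 (algebraic multiplicity 5).

For λ = 3: rank(A - 3I) = 3, rank((A - 3I)^2) = 1, rank((A - 3I)^3) = 0. The eigenspace has dimension 5 - 3 = 2, so there are 2 Jordan blocks; the rank sequence gives block sizes [3, 2].

Assembling the blocks gives the Jordan form J above.

J = [[3, 1, 0, 0, 0], [0, 3, 1, 0, 0], [0, 0, 3, 0, 0], [0, 0, 0, 3, 1], [0, 0, 0, 0, 3]]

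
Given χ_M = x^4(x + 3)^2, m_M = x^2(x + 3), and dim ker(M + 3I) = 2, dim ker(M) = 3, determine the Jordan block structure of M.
λ = -3: algebraic multiplicity 2 (exponent in χ_M), largest block size 1 (exponent in m_M), 2 blocks (geometric multiplicity). These force block sizes [1, 1].
λ = 0: algebraic multiplicity 4 (exponent in χ_M), largest block size 2 (exponent in m_M), 3 blocks (geometric multiplicity). These force block sizes [2, 1, 1].

Jordan blocks: (-3, 1), (-3, 1), (0, 2), (0, 1), (0, 1)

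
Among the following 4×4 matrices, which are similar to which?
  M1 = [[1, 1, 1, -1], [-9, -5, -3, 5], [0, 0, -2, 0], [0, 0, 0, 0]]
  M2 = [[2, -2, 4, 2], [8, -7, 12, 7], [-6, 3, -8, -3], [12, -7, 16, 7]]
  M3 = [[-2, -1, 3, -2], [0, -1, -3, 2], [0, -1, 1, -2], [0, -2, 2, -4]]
Characteristic polynomials: χ_{M1} = x(x + 2)^3, χ_{M2} = x(x + 2)^3, χ_{M3} = x(x + 2)^3.

{M1, M2, M3}: invariant factors x + 2, x(x + 2)^2.

Matrices are similar if and only if their invariant-factor lists agree; the partition into similarity classes is {M1, M2, M3}.

1 class: {M1, M2, M3}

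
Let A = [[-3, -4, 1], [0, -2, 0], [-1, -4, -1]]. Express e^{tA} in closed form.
e^{tA} = [[(1 - t)*e^{-2*t}, -4*t*e^{-2*t}, t*e^{-2*t}], [0, e^{-2*t}, 0], [-t*e^{-2*t}, -4*t*e^{-2*t}, (t + 1)*e^{-2*t}]]

A has Jordan form J = [[-2, 1, 0], [0, -2, 0], [0, 0, -2]] with A = PJP^{-1}, so e^{tA} = P e^{tJ} P^{-1}.

For a Jordan block J_k(λ), e^{tJ_k(λ)} = e^{λt} · (I + tN + t^2 N^2/2! + ... + t^{k-1} N^{k-1}/(k-1)!) where N is the nilpotent superdiagonal part.

Assembling the blocks and conjugating back gives the entries of e^{tA} as shown above.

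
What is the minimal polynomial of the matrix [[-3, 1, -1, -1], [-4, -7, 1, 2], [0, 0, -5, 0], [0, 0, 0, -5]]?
The characteristic polynomial factors as (x + 5)^4. The minimal polynomial is ∏(x - λ)^{k_λ} where k_λ is the size of the largest Jordan block at λ.

For λ = -5: rank(A + 5I) = 2, and the largest Jordan block has size 3 (the smallest k with rank((A + 5I)^k) = rank((A + 5I)^(k+1))).

So m_A(x) = (x + 5)^3.

m_A(x) = (x + 5)^3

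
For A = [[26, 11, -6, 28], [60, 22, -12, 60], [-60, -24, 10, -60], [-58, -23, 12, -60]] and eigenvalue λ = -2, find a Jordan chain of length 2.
v_1 = [[-2, -5, 5, 5]]^T, v_2 = [[-1, 0, 0, 1]]^T

We seek v_1 ∈ ker((A + 2I)^2) \ ker(A + 2I), then set v_{i+1} = (A + 2I) v_i.

One such chain is v_1 = [[-2, -5, 5, 5]]^T, v_2 = [[-1, 0, 0, 1]]^T. Check: (A + 2I) v_2 = [[0, 0, 0, 0]]^T = 0.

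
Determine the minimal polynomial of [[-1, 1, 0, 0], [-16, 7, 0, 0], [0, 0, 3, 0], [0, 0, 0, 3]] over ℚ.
m_A(x) = (x - 3)^2

The characteristic polynomial factors as (x - 3)^4. The minimal polynomial is ∏(x - λ)^{k_λ} where k_λ is the size of the largest Jordan block at λ.

For λ = 3: rank(A - 3I) = 1, and the largest Jordan block has size 2 (the smallest k with rank((A - 3I)^k) = rank((A - 3I)^(k+1))).

So m_A(x) = (x - 3)^2.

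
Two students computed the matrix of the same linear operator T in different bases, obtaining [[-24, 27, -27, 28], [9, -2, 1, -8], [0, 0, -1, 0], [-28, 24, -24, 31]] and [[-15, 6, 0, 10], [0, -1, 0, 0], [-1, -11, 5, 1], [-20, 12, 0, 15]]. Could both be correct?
Yes.

Two matrices over a field are similar if and only if they have the same invariant factors.

Both A and B have characteristic polynomial (x - 5)^2(x + 1)(x + 5) and minimal polynomial (x - 5)^2(x + 1)(x + 5). Computing further, both have invariant factors (x - 5)^2(x + 1)(x + 5). Hence A and B are similar.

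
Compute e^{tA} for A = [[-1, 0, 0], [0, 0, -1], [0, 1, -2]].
e^{tA} = [[e^{-t}, 0, 0], [0, (t + 1)*e^{-t}, -t*e^{-t}], [0, t*e^{-t}, (1 - t)*e^{-t}]]

A has Jordan form J = [[-1, 1, 0], [0, -1, 0], [0, 0, -1]] with A = PJP^{-1}, so e^{tA} = P e^{tJ} P^{-1}.

For a Jordan block J_k(λ), e^{tJ_k(λ)} = e^{λt} · (I + tN + t^2 N^2/2! + ... + t^{k-1} N^{k-1}/(k-1)!) where N is the nilpotent superdiagonal part.

Assembling the blocks and conjugating back gives the entries of e^{tA} as shown above.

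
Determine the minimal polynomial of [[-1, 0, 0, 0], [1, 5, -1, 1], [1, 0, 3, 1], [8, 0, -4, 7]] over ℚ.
The characteristic polynomial factors as (x - 5)^3(x + 1). The minimal polynomial is ∏(x - λ)^{k_λ} where k_λ is the size of the largest Jordan block at λ.

For λ = -1: rank(A + I) = 3, and the largest Jordan block has size 1 (the smallest k with rank((A + I)^k) = rank((A + I)^(k+1))).
For λ = 5: rank(A - 5I) = 3, and the largest Jordan block has size 3 (the smallest k with rank((A - 5I)^k) = rank((A - 5I)^(k+1))).

So m_A(x) = (x - 5)^3(x + 1).

m_A(x) = (x - 5)^3(x + 1)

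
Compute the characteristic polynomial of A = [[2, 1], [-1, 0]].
χ_A(x) = (x - 1)^2

xI - A = [[x - 2, -1], [1, x]].

Expanding det(xI - A) along the first row:
det(xI - A) = + (x - 2)·det([[x]]) - (-1)·det([[1]]).

Evaluating gives χ_A(x) = x^2 - 2x + 1 = (x - 1)^2.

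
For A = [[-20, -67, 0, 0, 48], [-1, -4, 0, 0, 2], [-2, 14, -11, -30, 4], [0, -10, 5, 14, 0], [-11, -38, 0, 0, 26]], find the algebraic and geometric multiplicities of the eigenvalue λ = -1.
The characteristic polynomial is (x - 4)^2(x + 1)^3, so the factor x + 1 appears with exponent 3: the algebraic multiplicity is 3.

rank(A + I) = 3, so the eigenspace has dimension 5 - 3 = 2: the geometric multiplicity is 2.

Since 2 < 3, A is not diagonalizable.

algebraic multiplicity 3, geometric multiplicity 2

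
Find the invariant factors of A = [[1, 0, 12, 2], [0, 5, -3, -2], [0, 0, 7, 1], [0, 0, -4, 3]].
(x - 5)^3(x - 1)

The Jordan structure of A has elementary divisors (x - 1), (x - 5)^3. Arranging the block sizes at each eigenvalue in decreasing order and taking row products gives the invariant factors.

Invariant factors (smallest first, each dividing the next): (x - 5)^3(x - 1).

Check: the last factor (x - 5)^3(x - 1) is the minimal polynomial, and the product (x - 5)^3(x - 1) is the characteristic polynomial.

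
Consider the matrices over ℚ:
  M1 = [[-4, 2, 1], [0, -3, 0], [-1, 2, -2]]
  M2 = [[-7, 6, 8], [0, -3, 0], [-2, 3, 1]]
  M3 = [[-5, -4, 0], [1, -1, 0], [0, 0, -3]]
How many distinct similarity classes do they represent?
Characteristic polynomials: χ_{M1} = (x + 3)^3, χ_{M2} = (x + 3)^3, χ_{M3} = (x + 3)^3.

{M1, M2, M3}: invariant factors x + 3, (x + 3)^2.

Matrices are similar if and only if their invariant-factor lists agree; the partition into similarity classes is {M1, M2, M3}.

1 class: {M1, M2, M3}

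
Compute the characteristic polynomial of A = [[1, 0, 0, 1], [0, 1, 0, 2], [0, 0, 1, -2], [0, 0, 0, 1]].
xI - A = [[x - 1, 0, 0, -1], [0, x - 1, 0, -2], [0, 0, x - 1, 2], [0, 0, 0, x - 1]].

Expanding det(xI - A) along the first row:
det(xI - A) = + (x - 1)·det([[x - 1, 0, -2], [0, x - 1, 2], [0, 0, x - 1]]) - (0)·det([[0, 0, -2], [0, x - 1, 2], [0, 0, x - 1]]) + (0)·det([[0, x - 1, -2], [0, 0, 2], [0, 0, x - 1]]) - (-1)·det([[0, x - 1, 0], [0, 0, x - 1], [0, 0, 0]]).

Evaluating gives χ_A(x) = x^4 - 4x^3 + 6x^2 - 4x + 1 = (x - 1)^4.

χ_A(x) = (x - 1)^4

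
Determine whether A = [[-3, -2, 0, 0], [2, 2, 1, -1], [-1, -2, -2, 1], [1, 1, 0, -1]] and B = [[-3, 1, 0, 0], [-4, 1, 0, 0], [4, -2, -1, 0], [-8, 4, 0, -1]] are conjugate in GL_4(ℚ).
No.

Both have characteristic polynomial (x + 1)^4, but the minimal polynomial of A is (x + 1)^3 while the minimal polynomial of B is (x + 1)^2. The minimal polynomial is a similarity invariant, so A and B are not similar.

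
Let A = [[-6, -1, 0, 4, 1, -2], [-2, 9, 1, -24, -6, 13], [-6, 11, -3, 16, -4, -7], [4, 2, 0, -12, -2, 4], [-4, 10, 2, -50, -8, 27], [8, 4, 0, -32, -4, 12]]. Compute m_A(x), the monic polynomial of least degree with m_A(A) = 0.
The characteristic polynomial factors as (x - 4)^2(x + 4)^4. The minimal polynomial is ∏(x - λ)^{k_λ} where k_λ is the size of the largest Jordan block at λ.

For λ = -4: rank(A + 4I) = 4, and the largest Jordan block has size 3 (the smallest k with rank((A + 4I)^k) = rank((A + 4I)^(k+1))).
For λ = 4: rank(A - 4I) = 5, and the largest Jordan block has size 2 (the smallest k with rank((A - 4I)^k) = rank((A - 4I)^(k+1))).

So m_A(x) = (x - 4)^2(x + 4)^3.

m_A(x) = (x - 4)^2(x + 4)^3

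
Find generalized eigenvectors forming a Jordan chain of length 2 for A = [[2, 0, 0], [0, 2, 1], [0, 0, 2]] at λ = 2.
v_1 = [[-1, 1, 1]]^T, v_2 = [[0, 1, 0]]^T

We seek v_1 ∈ ker((A - 2I)^2) \ ker(A - 2I), then set v_{i+1} = (A - 2I) v_i.

One such chain is v_1 = [[-1, 1, 1]]^T, v_2 = [[0, 1, 0]]^T. Check: (A - 2I) v_2 = [[0, 0, 0]]^T = 0.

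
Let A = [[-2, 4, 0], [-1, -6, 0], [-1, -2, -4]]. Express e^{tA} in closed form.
A has Jordan form J = [[-4, 1, 0], [0, -4, 0], [0, 0, -4]] with A = PJP^{-1}, so e^{tA} = P e^{tJ} P^{-1}.

For a Jordan block J_k(λ), e^{tJ_k(λ)} = e^{λt} · (I + tN + t^2 N^2/2! + ... + t^{k-1} N^{k-1}/(k-1)!) where N is the nilpotent superdiagonal part.

Assembling the blocks and conjugating back gives the entries of e^{tA} as shown above.

e^{tA} = [[(2*t + 1)*e^{-4*t}, 4*t*e^{-4*t}, 0], [-t*e^{-4*t}, (1 - 2*t)*e^{-4*t}, 0], [-t*e^{-4*t}, -2*t*e^{-4*t}, e^{-4*t}]]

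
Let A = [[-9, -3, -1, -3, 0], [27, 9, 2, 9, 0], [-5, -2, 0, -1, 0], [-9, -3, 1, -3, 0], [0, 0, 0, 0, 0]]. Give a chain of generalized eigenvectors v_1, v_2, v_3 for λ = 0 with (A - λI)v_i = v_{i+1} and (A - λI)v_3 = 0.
v_1 = [[0, -1, 0, 1, 0]]^T, v_2 = [[0, 0, 1, 0, 0]]^T, v_3 = [[-1, 2, 0, 1, 0]]^T

We seek v_1 ∈ ker(A^3) \ ker(A^2), then set v_{i+1} = A v_i.

One such chain is v_1 = [[0, -1, 0, 1, 0]]^T, v_2 = [[0, 0, 1, 0, 0]]^T, v_3 = [[-1, 2, 0, 1, 0]]^T. Check: A v_3 = [[0, 0, 0, 0, 0]]^T = 0.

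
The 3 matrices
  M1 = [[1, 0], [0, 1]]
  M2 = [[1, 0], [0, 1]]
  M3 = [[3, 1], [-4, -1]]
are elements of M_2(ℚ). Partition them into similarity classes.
2 classes: {M1, M2}, {M3}

Characteristic polynomials: χ_{M1} = (x - 1)^2, χ_{M2} = (x - 1)^2, χ_{M3} = (x - 1)^2.

{M1, M2}: invariant factors x - 1, x - 1.

{M3}: invariant factors (x - 1)^2.

Matrices are similar if and only if their invariant-factor lists agree; the partition into similarity classes is {M1, M2}, {M3}.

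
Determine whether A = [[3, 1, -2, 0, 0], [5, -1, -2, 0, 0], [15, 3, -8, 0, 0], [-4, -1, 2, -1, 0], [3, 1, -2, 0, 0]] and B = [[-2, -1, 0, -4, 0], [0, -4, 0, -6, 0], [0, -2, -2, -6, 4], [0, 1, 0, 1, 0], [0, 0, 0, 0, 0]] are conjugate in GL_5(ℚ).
Yes.

Two matrices over a field are similar if and only if they have the same invariant factors.

Both A and B have characteristic polynomial x(x + 1)(x + 2)^3 and minimal polynomial x(x + 1)(x + 2)^2. Computing further, both have invariant factors x + 2, x(x + 1)(x + 2)^2. Hence A and B are similar.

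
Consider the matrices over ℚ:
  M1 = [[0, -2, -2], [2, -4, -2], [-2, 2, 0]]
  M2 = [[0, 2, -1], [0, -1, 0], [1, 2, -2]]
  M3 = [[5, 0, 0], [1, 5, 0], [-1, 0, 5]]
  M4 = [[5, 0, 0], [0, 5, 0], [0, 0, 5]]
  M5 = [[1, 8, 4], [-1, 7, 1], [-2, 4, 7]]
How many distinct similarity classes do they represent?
Characteristic polynomials: χ_{M1} = x(x + 2)^2, χ_{M2} = (x + 1)^3, χ_{M3} = (x - 5)^3, χ_{M4} = (x - 5)^3, χ_{M5} = (x - 5)^3.

{M1}: invariant factors x + 2, x(x + 2).

{M2}: invariant factors x + 1, (x + 1)^2.

{M3, M5}: invariant factors x - 5, (x - 5)^2.

{M4}: invariant factors x - 5, x - 5, x - 5.

Matrices are similar if and only if their invariant-factor lists agree; the partition into similarity classes is {M1}, {M2}, {M3, M5}, {M4}.

4 classes: {M1}, {M2}, {M3, M5}, {M4}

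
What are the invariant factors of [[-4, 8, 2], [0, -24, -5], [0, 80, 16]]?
The Jordan structure of A has elementary divisors (x + 4)^2, (x + 4). Arranging the block sizes at each eigenvalue in decreasing order and taking row products gives the invariant factors.

Invariant factors (smallest first, each dividing the next): x + 4, (x + 4)^2.

Check: the last factor (x + 4)^2 is the minimal polynomial, and the product (x + 4)^3 is the characteristic polynomial.

x + 4, (x + 4)^2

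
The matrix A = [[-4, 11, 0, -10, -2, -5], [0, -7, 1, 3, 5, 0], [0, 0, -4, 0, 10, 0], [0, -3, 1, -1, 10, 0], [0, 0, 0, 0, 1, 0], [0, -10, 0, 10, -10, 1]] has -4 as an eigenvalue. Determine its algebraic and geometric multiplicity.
The characteristic polynomial is (x - 1)^2(x + 4)^4, so the factor x + 4 appears with exponent 4: the algebraic multiplicity is 4.

rank(A + 4I) = 4, so the eigenspace has dimension 6 - 4 = 2: the geometric multiplicity is 2.

Since 2 < 4, A is not diagonalizable.

algebraic multiplicity 4, geometric multiplicity 2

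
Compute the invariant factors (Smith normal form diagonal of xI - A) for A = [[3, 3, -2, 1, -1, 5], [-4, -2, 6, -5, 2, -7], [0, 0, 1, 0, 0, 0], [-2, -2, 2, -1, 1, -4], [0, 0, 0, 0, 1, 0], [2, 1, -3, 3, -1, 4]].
The Jordan structure of A has elementary divisors (x - 1)^3, (x - 1)^2, (x - 1). Arranging the block sizes at each eigenvalue in decreasing order and taking row products gives the invariant factors.

Invariant factors (smallest first, each dividing the next): x - 1, (x - 1)^2, (x - 1)^3.

Check: the last factor (x - 1)^3 is the minimal polynomial, and the product (x - 1)^6 is the characteristic polynomial.

x - 1, (x - 1)^2, (x - 1)^3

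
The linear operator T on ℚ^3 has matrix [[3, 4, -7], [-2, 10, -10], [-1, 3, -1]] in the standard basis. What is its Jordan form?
J = [[4, 1, 0], [0, 4, 1], [0, 0, 4]]

The characteristic polynomial is det(xI - A) = (x - 4)^3, so the eigenvalues are 4 (algebraic multiplicity 3).

For λ = 4: rank(A - 4I) = 2, rank((A - 4I)^2) = 1, rank((A - 4I)^3) = 0. The eigenspace has dimension 3 - 2 = 1, so there is 1 Jordan block; the rank sequence gives block sizes [3].

Assembling the blocks gives the Jordan form J above.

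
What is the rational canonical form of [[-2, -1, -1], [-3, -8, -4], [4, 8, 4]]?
R = [[0, 0, -4], [1, 0, -9], [0, 1, -6]]

The invariant factors of A (the non-unit diagonal entries of the Smith normal form of xI - A over ℚ[x]) are (x + 1)^2(x + 4), each dividing the next. The characteristic polynomial is their product, (x + 1)^2(x + 4).

The rational canonical form is the block-diagonal matrix of companion matrices C(f_i):
R = [[0, 0, -4], [1, 0, -9], [0, 1, -6]].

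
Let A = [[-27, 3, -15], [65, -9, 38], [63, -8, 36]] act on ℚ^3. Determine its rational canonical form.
R = [[0, 0, -3], [1, 0, -1], [0, 1, 0]]

The invariant factors of A (the non-unit diagonal entries of the Smith normal form of xI - A over ℚ[x]) are x^3 + x + 3, each dividing the next. The characteristic polynomial is their product, x^3 + x + 3.

The rational canonical form is the block-diagonal matrix of companion matrices C(f_i):
R = [[0, 0, -3], [1, 0, -1], [0, 1, 0]].

Note the characteristic polynomial does not split into linear factors over ℚ, so A has no Jordan form over ℚ; the rational canonical form exists over any field.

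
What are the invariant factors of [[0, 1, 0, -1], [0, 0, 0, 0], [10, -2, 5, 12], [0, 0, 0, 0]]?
The Jordan structure of A has elementary divisors x^2, x, (x - 5). Arranging the block sizes at each eigenvalue in decreasing order and taking row products gives the invariant factors.

Invariant factors (smallest first, each dividing the next): x, x^2(x - 5).

Check: the last factor x^2(x - 5) is the minimal polynomial, and the product x^3(x - 5) is the characteristic polynomial.

x, x^2(x - 5)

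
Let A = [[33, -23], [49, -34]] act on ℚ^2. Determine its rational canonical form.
R = [[0, -5], [1, -1]]

The invariant factors of A (the non-unit diagonal entries of the Smith normal form of xI - A over ℚ[x]) are x^2 + x + 5, each dividing the next. The characteristic polynomial is their product, x^2 + x + 5.

The rational canonical form is the block-diagonal matrix of companion matrices C(f_i):
R = [[0, -5], [1, -1]].

Note the characteristic polynomial does not split into linear factors over ℚ, so A has no Jordan form over ℚ; the rational canonical form exists over any field.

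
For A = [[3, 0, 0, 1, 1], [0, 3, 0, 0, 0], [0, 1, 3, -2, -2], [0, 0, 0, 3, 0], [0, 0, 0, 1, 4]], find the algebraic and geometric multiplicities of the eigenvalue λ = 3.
algebraic multiplicity 4, geometric multiplicity 3

The characteristic polynomial is (x - 4)(x - 3)^4, so the factor x - 3 appears with exponent 4: the algebraic multiplicity is 4.

rank(A - 3I) = 2, so the eigenspace has dimension 5 - 2 = 3: the geometric multiplicity is 3.

Since 3 < 4, A is not diagonalizable.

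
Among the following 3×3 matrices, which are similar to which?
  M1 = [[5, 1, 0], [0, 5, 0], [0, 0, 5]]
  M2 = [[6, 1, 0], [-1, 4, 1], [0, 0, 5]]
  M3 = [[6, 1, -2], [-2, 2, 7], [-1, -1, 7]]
Characteristic polynomials: χ_{M1} = (x - 5)^3, χ_{M2} = (x - 5)^3, χ_{M3} = (x - 5)^3.

{M1}: invariant factors x - 5, (x - 5)^2.

{M2, M3}: invariant factors (x - 5)^3.

Matrices are similar if and only if their invariant-factor lists agree; the partition into similarity classes is {M1}, {M2, M3}.

2 classes: {M1}, {M2, M3}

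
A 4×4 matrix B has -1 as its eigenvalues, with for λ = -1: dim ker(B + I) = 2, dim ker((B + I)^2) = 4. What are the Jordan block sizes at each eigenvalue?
λ = -1: successive nullity increments [2, 2] count blocks of size ≥ k; block sizes are [2, 2].

Jordan blocks: (-1, 2), (-1, 2)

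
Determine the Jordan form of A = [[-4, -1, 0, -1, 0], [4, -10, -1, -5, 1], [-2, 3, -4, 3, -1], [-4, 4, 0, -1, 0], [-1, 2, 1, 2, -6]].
J = [[-5, 1, 0, 0, 0], [0, -5, 1, 0, 0], [0, 0, -5, 0, 0], [0, 0, 0, -5, 0], [0, 0, 0, 0, -5]]

The characteristic polynomial is det(xI - A) = (x + 5)^5, so the eigenvalues are -5 (algebraic multiplicity 5).

For λ = -5: rank(A + 5I) = 2, rank((A + 5I)^2) = 1, rank((A + 5I)^3) = 0. The eigenspace has dimension 5 - 2 = 3, so there are 3 Jordan blocks; the rank sequence gives block sizes [3, 1, 1].

Assembling the blocks gives the Jordan form J above.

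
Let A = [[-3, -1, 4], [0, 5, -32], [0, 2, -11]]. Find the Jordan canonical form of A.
The characteristic polynomial is det(xI - A) = (x + 3)^3, so the eigenvalues are -3 (algebraic multiplicity 3).

For λ = -3: rank(A + 3I) = 1, rank((A + 3I)^2) = 0. The eigenspace has dimension 3 - 1 = 2, so there are 2 Jordan blocks; the rank sequence gives block sizes [2, 1].

Assembling the blocks gives the Jordan form J above.

J = [[-3, 1, 0], [0, -3, 0], [0, 0, -3]]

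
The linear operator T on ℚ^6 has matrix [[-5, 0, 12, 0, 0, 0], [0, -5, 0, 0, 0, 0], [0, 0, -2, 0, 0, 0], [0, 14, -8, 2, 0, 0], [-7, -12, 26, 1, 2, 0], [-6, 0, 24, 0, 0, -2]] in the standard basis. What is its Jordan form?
The characteristic polynomial is det(xI - A) = (x - 2)^2(x + 2)^2(x + 5)^2, so the eigenvalues are -5 (algebraic multiplicity 2), -2 (algebraic multiplicity 2), 2 (algebraic multiplicity 2).

For λ = -5: rank(A + 5I) = 4. The eigenspace has dimension 6 - 4 = 2, so there are 2 Jordan blocks; the rank sequence gives block sizes [1, 1].

For λ = -2: rank(A + 2I) = 4. The eigenspace has dimension 6 - 4 = 2, so there are 2 Jordan blocks; the rank sequence gives block sizes [1, 1].

For λ = 2: rank(A - 2I) = 5, rank((A - 2I)^2) = 4. The eigenspace has dimension 6 - 5 = 1, so there is 1 Jordan block; the rank sequence gives block sizes [2].

Assembling the blocks gives the Jordan form J above.

J = [[-5, 0, 0, 0, 0, 0], [0, -5, 0, 0, 0, 0], [0, 0, -2, 0, 0, 0], [0, 0, 0, -2, 0, 0], [0, 0, 0, 0, 2, 1], [0, 0, 0, 0, 0, 2]]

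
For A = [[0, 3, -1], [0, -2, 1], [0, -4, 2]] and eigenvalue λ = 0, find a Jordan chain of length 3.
v_1 = [[3, -1, -1]]^T, v_2 = [[-2, 1, 2]]^T, v_3 = [[1, 0, 0]]^T

We seek v_1 ∈ ker(A^3) \ ker(A^2), then set v_{i+1} = A v_i.

One such chain is v_1 = [[3, -1, -1]]^T, v_2 = [[-2, 1, 2]]^T, v_3 = [[1, 0, 0]]^T. Check: A v_3 = [[0, 0, 0]]^T = 0.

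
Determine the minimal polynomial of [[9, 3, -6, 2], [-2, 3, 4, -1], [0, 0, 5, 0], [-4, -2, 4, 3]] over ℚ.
m_A(x) = (x - 5)^3

The characteristic polynomial factors as (x - 5)^4. The minimal polynomial is ∏(x - λ)^{k_λ} where k_λ is the size of the largest Jordan block at λ.

For λ = 5: rank(A - 5I) = 2, and the largest Jordan block has size 3 (the smallest k with rank((A - 5I)^k) = rank((A - 5I)^(k+1))).

So m_A(x) = (x - 5)^3.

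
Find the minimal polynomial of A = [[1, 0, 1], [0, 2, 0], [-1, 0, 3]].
m_A(x) = (x - 2)^2

The characteristic polynomial factors as (x - 2)^3. The minimal polynomial is ∏(x - λ)^{k_λ} where k_λ is the size of the largest Jordan block at λ.

For λ = 2: rank(A - 2I) = 1, and the largest Jordan block has size 2 (the smallest k with rank((A - 2I)^k) = rank((A - 2I)^(k+1))).

So m_A(x) = (x - 2)^2.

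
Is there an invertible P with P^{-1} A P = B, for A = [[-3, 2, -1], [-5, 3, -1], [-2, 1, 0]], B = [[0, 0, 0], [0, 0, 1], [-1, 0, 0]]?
Yes.

Two matrices over a field are similar if and only if they have the same invariant factors.

Both A and B have characteristic polynomial x^3 and minimal polynomial x^3. Computing further, both have invariant factors x^3. Hence A and B are similar.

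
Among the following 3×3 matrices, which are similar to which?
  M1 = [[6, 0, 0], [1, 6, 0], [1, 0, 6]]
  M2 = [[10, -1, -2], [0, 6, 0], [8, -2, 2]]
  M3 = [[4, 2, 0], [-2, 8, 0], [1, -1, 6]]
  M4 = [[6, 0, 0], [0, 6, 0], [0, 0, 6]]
Characteristic polynomials: χ_{M1} = (x - 6)^3, χ_{M2} = (x - 6)^3, χ_{M3} = (x - 6)^3, χ_{M4} = (x - 6)^3.

{M1, M2, M3}: invariant factors x - 6, (x - 6)^2.

{M4}: invariant factors x - 6, x - 6, x - 6.

Matrices are similar if and only if their invariant-factor lists agree; the partition into similarity classes is {M1, M2, M3}, {M4}.

2 classes: {M1, M2, M3}, {M4}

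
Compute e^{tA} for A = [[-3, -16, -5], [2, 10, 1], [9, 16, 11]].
A has Jordan form J = [[6, 1, 0], [0, 6, 1], [0, 0, 6]] with A = PJP^{-1}, so e^{tA} = P e^{tJ} P^{-1}.

For a Jordan block J_k(λ), e^{tJ_k(λ)} = e^{λt} · (I + tN + t^2 N^2/2! + ... + t^{k-1} N^{k-1}/(k-1)!) where N is the nilpotent superdiagonal part.

Assembling the blocks and conjugating back gives the entries of e^{tA} as shown above.

e^{tA} = [[(2*t^2 - 9*t + 1)*e^{6*t}, -16*t*e^{6*t}, t*(2*t - 5)*e^{6*t}], [t*(4 - t)*e^{6*t}/2, (4*t + 1)*e^{6*t}, t*(2 - t)*e^{6*t}/2], [t*(9 - 2*t)*e^{6*t}, 16*t*e^{6*t}, (-2*t^2 + 5*t + 1)*e^{6*t}]]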